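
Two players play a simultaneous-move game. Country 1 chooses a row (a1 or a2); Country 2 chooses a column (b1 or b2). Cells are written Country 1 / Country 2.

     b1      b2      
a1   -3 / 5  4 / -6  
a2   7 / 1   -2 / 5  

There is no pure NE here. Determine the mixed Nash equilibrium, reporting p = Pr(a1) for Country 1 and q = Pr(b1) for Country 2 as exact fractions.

p = 4/15, q = 3/8

Each player's mixing probability is pinned down by making the *other* player indifferent.
Country 2 indifferent between b1 and b2: p·5 + (1−p)·1 = p·(-6) + (1−p)·5 ⟹ 1 + 4p = 5 + (-11)p ⟹ p = 4/15.
Country 1 indifferent between a1 and a2: q·(-3) + (1−q)·4 = q·7 + (1−q)·(-2) ⟹ 4 + (-7)q = (-2) + 9q ⟹ q = 3/8.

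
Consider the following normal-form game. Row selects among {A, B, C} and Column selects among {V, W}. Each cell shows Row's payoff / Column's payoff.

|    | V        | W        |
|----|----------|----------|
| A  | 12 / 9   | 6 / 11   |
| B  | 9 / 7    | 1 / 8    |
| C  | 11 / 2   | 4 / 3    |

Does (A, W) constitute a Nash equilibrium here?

Holding Column at W: Row gets 6 from A, versus 1 from B, 4 from C. No profitable deviation for Row.
Holding Row at A: Column gets 11 from W, versus 9 from V. No profitable deviation for Column either.

Yes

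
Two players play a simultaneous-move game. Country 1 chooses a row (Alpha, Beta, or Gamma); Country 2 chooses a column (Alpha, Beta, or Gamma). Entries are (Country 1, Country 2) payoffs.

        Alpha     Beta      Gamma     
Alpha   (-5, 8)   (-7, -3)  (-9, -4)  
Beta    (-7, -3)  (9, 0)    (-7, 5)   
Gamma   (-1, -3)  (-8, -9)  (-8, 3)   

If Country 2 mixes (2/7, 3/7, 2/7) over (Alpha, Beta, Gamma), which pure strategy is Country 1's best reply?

Beta

Compute Country 1's expected payoff from each pure strategy against the given mix.
Alpha: (2/7)·(-5) + (3/7)·(-7) + (2/7)·(-9) = -7
Beta: (2/7)·(-7) + (3/7)·9 + (2/7)·(-7) = -1/7
Gamma: (2/7)·(-1) + (3/7)·(-8) + (2/7)·(-8) = -6
Highest expected payoff is -1/7, from Beta.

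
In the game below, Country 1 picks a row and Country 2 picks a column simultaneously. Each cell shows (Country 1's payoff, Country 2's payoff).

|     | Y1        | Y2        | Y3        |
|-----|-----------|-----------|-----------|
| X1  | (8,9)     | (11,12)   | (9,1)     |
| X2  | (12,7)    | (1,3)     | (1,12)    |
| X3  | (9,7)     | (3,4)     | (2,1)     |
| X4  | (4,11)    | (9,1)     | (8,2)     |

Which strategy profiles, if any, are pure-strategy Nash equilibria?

(X1, Y2)

Find each player's best response to every opponent strategy; NE are the intersections.
Country 1's best responses — vs Y1: X2 (payoff 12); vs Y2: X1 (payoff 11); vs Y3: X1 (payoff 9).
Country 2's best responses — vs X1: Y2 (payoff 12); vs X2: Y3 (payoff 12); vs X3: Y1 (payoff 7); vs X4: Y1 (payoff 11).
The only mutual best response is (X1, Y2); neither player gains by switching there.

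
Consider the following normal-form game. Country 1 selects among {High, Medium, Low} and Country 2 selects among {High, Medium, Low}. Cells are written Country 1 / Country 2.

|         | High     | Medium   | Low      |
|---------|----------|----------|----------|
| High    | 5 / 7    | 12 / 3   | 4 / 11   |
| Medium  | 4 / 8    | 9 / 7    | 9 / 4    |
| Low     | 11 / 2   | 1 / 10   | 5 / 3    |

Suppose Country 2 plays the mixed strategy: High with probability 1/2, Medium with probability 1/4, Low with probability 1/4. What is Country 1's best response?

Country 1's best reply maximizes expected payoff against the mix.
High: (1/2)·5 + (1/4)·12 + (1/4)·4 = 13/2
Medium: (1/2)·4 + (1/4)·9 + (1/4)·9 = 13/2
Low: (1/2)·11 + (1/4)·1 + (1/4)·5 = 7
Highest expected payoff is 7, from Low.

Low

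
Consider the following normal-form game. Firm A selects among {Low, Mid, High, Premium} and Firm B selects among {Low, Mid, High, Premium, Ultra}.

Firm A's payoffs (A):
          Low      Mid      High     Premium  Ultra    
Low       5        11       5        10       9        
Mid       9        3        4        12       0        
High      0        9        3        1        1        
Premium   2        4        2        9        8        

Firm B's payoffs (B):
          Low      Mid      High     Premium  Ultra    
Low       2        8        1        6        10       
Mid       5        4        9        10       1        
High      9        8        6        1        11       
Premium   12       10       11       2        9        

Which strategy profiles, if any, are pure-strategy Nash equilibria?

Check mutual best responses: a cell is a NE iff neither player can gain by unilaterally deviating.
Firm A's best responses — vs Low: Mid (payoff 9); vs Mid: Low (payoff 11); vs High: Low (payoff 5); vs Premium: Mid (payoff 12); vs Ultra: Low (payoff 9).
Firm B's best responses — vs Low: Ultra (payoff 10); vs Mid: Premium (payoff 10); vs High: Ultra (payoff 11); vs Premium: Low (payoff 12).
Mutual best responses occur at (Low, Ultra) and (Mid, Premium); at each, neither player gains by switching.

(Low, Ultra) and (Mid, Premium)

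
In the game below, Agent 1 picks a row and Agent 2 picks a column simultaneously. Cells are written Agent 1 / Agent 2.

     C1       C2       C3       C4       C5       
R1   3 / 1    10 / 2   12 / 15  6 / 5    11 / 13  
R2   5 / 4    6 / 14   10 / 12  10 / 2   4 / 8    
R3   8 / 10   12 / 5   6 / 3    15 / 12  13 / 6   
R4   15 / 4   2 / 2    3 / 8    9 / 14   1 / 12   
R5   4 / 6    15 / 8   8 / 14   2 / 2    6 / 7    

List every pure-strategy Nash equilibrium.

(R1, C3) and (R3, C4)

Check mutual best responses: a cell is a NE iff neither player can gain by unilaterally deviating.
Agent 1's best responses — vs C1: R4 (payoff 15); vs C2: R5 (payoff 15); vs C3: R1 (payoff 12); vs C4: R3 (payoff 15); vs C5: R3 (payoff 13).
Agent 2's best responses — vs R1: C3 (payoff 15); vs R2: C2 (payoff 14); vs R3: C4 (payoff 12); vs R4: C4 (payoff 14); vs R5: C3 (payoff 14).
Mutual best responses occur at (R1, C3) and (R3, C4); at each, neither player gains by switching.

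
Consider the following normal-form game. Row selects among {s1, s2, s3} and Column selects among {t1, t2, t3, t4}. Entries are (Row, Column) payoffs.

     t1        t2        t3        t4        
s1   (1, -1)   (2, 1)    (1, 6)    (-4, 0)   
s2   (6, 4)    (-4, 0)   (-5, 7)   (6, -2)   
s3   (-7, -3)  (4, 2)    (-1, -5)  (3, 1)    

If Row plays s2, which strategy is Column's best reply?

t3

With Row fixed at s2, Column's payoffs are: t1 → 4, t2 → 0, t3 → 7, t4 → -2.
The maximum is 7, achieved by t3.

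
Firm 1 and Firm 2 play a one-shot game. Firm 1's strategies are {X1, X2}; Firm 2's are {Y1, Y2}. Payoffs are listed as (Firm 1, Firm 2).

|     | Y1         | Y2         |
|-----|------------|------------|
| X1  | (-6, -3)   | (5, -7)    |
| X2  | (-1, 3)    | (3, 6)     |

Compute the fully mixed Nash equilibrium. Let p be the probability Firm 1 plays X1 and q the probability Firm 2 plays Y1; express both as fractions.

Each player's mixing probability is pinned down by making the *other* player indifferent.
Firm 2 indifferent between Y1 and Y2: p·(-3) + (1−p)·3 = p·(-7) + (1−p)·6 ⟹ 3 + (-6)p = 6 + (-13)p ⟹ p = 3/7.
Firm 1 indifferent between X1 and X2: q·(-6) + (1−q)·5 = q·(-1) + (1−q)·3 ⟹ 5 + (-11)q = 3 + (-4)q ⟹ q = 2/7.

p = 3/7, q = 2/7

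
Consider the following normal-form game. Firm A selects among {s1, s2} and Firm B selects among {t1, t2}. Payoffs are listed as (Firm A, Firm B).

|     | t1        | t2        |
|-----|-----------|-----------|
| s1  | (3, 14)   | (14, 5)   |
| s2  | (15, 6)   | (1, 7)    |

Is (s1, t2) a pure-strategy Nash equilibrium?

Holding Firm B at t2: Firm A gets 14 from s1, versus 1 from s2. No profitable deviation for Firm A.
Holding Firm A at s1: Firm B gets 5 from t2 but could get 14 by switching to t1. Firm B has a profitable deviation.

No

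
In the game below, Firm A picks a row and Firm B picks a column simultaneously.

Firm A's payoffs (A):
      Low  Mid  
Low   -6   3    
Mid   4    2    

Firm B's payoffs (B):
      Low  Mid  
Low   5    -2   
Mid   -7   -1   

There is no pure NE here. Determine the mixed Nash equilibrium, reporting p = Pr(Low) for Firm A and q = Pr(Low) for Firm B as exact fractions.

p = 6/13, q = 1/11

In a mixed NE each player is indifferent between their pure strategies, so the opponent's mix sets the indifference.
Firm B indifferent between Low and Mid: p·5 + (1−p)·(-7) = p·(-2) + (1−p)·(-1) ⟹ (-7) + 12p = (-1) + (-1)p ⟹ p = 6/13.
Firm A indifferent between Low and Mid: q·(-6) + (1−q)·3 = q·4 + (1−q)·2 ⟹ 3 + (-9)q = 2 + 2q ⟹ q = 1/11.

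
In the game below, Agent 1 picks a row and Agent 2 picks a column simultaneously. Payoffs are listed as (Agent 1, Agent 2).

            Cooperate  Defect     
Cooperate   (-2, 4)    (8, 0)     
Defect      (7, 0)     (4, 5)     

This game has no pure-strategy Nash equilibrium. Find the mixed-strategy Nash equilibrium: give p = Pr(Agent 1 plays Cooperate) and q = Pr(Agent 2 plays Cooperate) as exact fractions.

p = 5/9, q = 4/13

In a mixed NE each player is indifferent between their pure strategies, so the opponent's mix sets the indifference.
Agent 2 indifferent between Cooperate and Defect: p·4 + (1−p)·0 = p·0 + (1−p)·5 ⟹ 0 + 4p = 5 + (-5)p ⟹ p = 5/9.
Agent 1 indifferent between Cooperate and Defect: q·(-2) + (1−q)·8 = q·7 + (1−q)·4 ⟹ 8 + (-10)q = 4 + 3q ⟹ q = 4/13.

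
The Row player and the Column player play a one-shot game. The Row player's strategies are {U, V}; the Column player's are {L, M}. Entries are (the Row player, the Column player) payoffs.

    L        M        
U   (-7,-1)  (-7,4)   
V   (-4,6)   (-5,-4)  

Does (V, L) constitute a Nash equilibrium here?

Yes

Holding the Column player at L: the Row player gets -4 from V, versus -7 from U. No profitable deviation for the Row player.
Holding the Row player at V: the Column player gets 6 from L, versus -4 from M. No profitable deviation for the Column player either.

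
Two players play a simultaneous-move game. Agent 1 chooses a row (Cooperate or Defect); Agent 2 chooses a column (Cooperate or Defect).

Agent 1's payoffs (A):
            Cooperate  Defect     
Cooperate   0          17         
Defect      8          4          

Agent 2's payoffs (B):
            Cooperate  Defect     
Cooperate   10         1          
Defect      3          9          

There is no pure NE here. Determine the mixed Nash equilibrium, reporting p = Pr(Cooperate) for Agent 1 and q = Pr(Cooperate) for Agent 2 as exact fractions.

p = 2/5, q = 13/21

Each player's mixing probability is pinned down by making the *other* player indifferent.
Agent 2 indifferent between Cooperate and Defect: p·10 + (1−p)·3 = p·1 + (1−p)·9 ⟹ 3 + 7p = 9 + (-8)p ⟹ p = 2/5.
Agent 1 indifferent between Cooperate and Defect: q·0 + (1−q)·17 = q·8 + (1−q)·4 ⟹ 17 + (-17)q = 4 + 4q ⟹ q = 13/21.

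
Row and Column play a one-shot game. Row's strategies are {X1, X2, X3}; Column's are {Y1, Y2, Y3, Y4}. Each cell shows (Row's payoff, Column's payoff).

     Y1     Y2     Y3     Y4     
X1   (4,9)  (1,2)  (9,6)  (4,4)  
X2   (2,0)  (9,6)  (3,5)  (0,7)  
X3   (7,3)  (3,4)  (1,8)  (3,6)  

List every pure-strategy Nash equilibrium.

No pure-strategy Nash equilibrium

Find each player's best response to every opponent strategy; NE are the intersections.
Row's best responses — vs Y1: X3 (payoff 7); vs Y2: X2 (payoff 9); vs Y3: X1 (payoff 9); vs Y4: X1 (payoff 4).
Column's best responses — vs X1: Y1 (payoff 9); vs X2: Y4 (payoff 7); vs X3: Y3 (payoff 8).
No cell has both players best-responding. For instance, Row's best reply to Y2 is X2, but against X2 Column prefers Y4 over Y2.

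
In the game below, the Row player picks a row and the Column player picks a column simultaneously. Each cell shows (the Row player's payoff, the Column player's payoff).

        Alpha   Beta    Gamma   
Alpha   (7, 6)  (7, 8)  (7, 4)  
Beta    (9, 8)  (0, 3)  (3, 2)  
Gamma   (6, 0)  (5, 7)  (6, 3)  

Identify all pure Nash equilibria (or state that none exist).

(Alpha, Beta) and (Beta, Alpha)

Check mutual best responses: a cell is a NE iff neither player can gain by unilaterally deviating.
The Row player's best responses — vs Alpha: Beta (payoff 9); vs Beta: Alpha (payoff 7); vs Gamma: Alpha (payoff 7).
The Column player's best responses — vs Alpha: Beta (payoff 8); vs Beta: Alpha (payoff 8); vs Gamma: Beta (payoff 7).
Mutual best responses occur at (Alpha, Beta) and (Beta, Alpha); at each, neither player gains by switching.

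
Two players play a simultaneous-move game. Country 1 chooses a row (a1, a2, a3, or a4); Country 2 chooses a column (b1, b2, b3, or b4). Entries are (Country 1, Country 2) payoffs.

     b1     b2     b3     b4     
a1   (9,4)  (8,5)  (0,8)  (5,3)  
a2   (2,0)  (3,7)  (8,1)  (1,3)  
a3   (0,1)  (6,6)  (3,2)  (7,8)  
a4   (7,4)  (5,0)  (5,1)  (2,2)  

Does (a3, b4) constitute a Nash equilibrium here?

Yes

Holding Country 2 at b4: Country 1 gets 7 from a3, versus 5 from a1, 1 from a2, 2 from a4. No profitable deviation for Country 1.
Holding Country 1 at a3: Country 2 gets 8 from b4, versus 1 from b1, 6 from b2, 2 from b3. No profitable deviation for Country 2 either.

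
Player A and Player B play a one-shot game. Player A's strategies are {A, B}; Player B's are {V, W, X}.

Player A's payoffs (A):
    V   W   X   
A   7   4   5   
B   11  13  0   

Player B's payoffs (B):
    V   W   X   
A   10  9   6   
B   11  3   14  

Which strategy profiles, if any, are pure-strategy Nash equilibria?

Find each player's best response to every opponent strategy; NE are the intersections.
Player A's best responses — vs V: B (payoff 11); vs W: B (payoff 13); vs X: A (payoff 5).
Player B's best responses — vs A: V (payoff 10); vs B: X (payoff 14).
No cell has both players best-responding. For instance, Player A's best reply to W is B, but against B Player B prefers X over W.

There is no pure-strategy Nash equilibrium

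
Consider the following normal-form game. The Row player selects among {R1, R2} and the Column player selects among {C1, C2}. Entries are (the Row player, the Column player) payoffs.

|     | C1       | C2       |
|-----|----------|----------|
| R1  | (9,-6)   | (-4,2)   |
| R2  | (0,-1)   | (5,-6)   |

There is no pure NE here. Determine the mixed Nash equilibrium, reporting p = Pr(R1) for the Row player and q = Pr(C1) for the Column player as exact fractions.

p = 5/13, q = 1/2

Each player's mixing probability is pinned down by making the *other* player indifferent.
The Column player indifferent between C1 and C2: p·(-6) + (1−p)·(-1) = p·2 + (1−p)·(-6) ⟹ (-1) + (-5)p = (-6) + 8p ⟹ p = 5/13.
The Row player indifferent between R1 and R2: q·9 + (1−q)·(-4) = q·0 + (1−q)·5 ⟹ (-4) + 13q = 5 + (-5)q ⟹ q = 1/2.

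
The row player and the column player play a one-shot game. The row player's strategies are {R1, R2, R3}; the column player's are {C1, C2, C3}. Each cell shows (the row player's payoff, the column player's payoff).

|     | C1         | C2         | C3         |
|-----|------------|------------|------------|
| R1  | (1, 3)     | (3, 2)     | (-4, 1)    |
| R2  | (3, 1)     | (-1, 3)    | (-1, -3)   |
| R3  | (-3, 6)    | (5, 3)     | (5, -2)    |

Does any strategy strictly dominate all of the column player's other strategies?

A strategy is strictly dominant if it gives the column player a strictly higher payoff than every other strategy, against every choice by the opponent.
C1 is not dominant: against R2, C2 gives 3 > 1.
C2 is not dominant: against R1, C1 gives 3 > 2.
C3 is not dominant: against R1, C1 gives 3 > 1.
No single strategy is best against every opponent action.

No strictly dominant strategy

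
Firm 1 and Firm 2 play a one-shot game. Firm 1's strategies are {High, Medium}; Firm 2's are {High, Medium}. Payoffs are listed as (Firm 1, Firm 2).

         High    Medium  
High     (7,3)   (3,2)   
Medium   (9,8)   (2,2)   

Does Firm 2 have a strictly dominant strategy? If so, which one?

High

A strategy is strictly dominant if it gives Firm 2 a strictly higher payoff than every other strategy, against every choice by the opponent.
High strictly dominates: vs High: 3 > 2; vs Medium: 8 > 2.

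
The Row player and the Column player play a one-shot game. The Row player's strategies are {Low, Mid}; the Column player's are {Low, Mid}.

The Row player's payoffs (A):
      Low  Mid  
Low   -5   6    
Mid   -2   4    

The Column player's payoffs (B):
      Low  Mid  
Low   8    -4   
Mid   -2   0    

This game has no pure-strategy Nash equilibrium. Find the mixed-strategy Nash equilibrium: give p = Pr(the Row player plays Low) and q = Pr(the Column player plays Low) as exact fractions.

p = 1/7, q = 2/5

In a mixed NE each player is indifferent between their pure strategies, so the opponent's mix sets the indifference.
The Column player indifferent between Low and Mid: p·8 + (1−p)·(-2) = p·(-4) + (1−p)·0 ⟹ (-2) + 10p = 0 + (-4)p ⟹ p = 1/7.
The Row player indifferent between Low and Mid: q·(-5) + (1−q)·6 = q·(-2) + (1−q)·4 ⟹ 6 + (-11)q = 4 + (-6)q ⟹ q = 2/5.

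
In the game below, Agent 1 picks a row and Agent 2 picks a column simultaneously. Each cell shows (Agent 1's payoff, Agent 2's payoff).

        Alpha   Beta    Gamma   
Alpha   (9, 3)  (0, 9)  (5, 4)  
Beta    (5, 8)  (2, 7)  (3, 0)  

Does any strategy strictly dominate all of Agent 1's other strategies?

A strategy is strictly dominant if it gives Agent 1 a strictly higher payoff than every other strategy, against every choice by the opponent.
Alpha is not dominant: against Beta, Beta gives 2 > 0.
Beta is not dominant: against Alpha, Alpha gives 9 > 5.
No single strategy is best against every opponent action.

No strictly dominant strategy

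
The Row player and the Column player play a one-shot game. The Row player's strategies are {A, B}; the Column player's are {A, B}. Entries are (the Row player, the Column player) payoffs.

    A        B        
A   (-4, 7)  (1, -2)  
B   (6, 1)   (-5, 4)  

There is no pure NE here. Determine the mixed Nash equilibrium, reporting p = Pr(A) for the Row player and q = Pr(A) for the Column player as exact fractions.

p = 1/4, q = 3/8

In a mixed NE each player is indifferent between their pure strategies, so the opponent's mix sets the indifference.
The Column player indifferent between A and B: p·7 + (1−p)·1 = p·(-2) + (1−p)·4 ⟹ 1 + 6p = 4 + (-6)p ⟹ p = 1/4.
The Row player indifferent between A and B: q·(-4) + (1−q)·1 = q·6 + (1−q)·(-5) ⟹ 1 + (-5)q = (-5) + 11q ⟹ q = 3/8.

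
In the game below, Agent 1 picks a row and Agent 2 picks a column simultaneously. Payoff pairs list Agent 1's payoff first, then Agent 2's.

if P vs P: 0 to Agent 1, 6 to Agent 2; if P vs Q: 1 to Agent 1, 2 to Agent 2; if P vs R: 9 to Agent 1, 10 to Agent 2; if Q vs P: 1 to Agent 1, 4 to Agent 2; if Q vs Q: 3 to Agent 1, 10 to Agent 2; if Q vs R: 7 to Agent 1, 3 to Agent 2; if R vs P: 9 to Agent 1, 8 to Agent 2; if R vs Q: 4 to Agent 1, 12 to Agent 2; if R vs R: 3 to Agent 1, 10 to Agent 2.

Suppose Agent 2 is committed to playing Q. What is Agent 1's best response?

With Agent 2 fixed at Q, Agent 1's payoffs are: P → 1, Q → 3, R → 4.
The maximum is 4, achieved by R.

R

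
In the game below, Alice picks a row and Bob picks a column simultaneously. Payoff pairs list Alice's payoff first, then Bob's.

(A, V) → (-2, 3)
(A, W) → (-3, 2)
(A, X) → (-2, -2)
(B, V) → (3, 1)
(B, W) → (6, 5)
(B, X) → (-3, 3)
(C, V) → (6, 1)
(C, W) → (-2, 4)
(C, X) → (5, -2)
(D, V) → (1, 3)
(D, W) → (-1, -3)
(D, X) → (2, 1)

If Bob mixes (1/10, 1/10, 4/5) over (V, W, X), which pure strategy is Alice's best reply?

C

Compute Alice's expected payoff from each pure strategy against the given mix.
A: (1/10)·(-2) + (1/10)·(-3) + (4/5)·(-2) = -21/10
B: (1/10)·3 + (1/10)·6 + (4/5)·(-3) = -3/2
C: (1/10)·6 + (1/10)·(-2) + (4/5)·5 = 22/5
D: (1/10)·1 + (1/10)·(-1) + (4/5)·2 = 8/5
Highest expected payoff is 22/5, from C.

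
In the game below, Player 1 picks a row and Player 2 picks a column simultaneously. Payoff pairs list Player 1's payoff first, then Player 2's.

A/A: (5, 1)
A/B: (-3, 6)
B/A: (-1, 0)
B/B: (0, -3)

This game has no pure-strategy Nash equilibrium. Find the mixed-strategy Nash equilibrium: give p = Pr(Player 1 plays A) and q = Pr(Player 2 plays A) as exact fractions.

p = 3/8, q = 1/3

In a mixed NE each player is indifferent between their pure strategies, so the opponent's mix sets the indifference.
Player 2 indifferent between A and B: p·1 + (1−p)·0 = p·6 + (1−p)·(-3) ⟹ 0 + 1p = (-3) + 9p ⟹ p = 3/8.
Player 1 indifferent between A and B: q·5 + (1−q)·(-3) = q·(-1) + (1−q)·0 ⟹ (-3) + 8q = 0 + (-1)q ⟹ q = 1/3.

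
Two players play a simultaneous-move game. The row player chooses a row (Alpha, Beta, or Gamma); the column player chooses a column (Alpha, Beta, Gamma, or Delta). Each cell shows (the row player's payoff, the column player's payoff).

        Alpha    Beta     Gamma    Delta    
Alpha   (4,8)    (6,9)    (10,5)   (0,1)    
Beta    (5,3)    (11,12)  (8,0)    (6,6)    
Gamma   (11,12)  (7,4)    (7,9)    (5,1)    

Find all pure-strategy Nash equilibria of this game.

Check mutual best responses: a cell is a NE iff neither player can gain by unilaterally deviating.
The row player's best responses — vs Alpha: Gamma (payoff 11); vs Beta: Beta (payoff 11); vs Gamma: Alpha (payoff 10); vs Delta: Beta (payoff 6).
The column player's best responses — vs Alpha: Beta (payoff 9); vs Beta: Beta (payoff 12); vs Gamma: Alpha (payoff 12).
Mutual best responses occur at (Beta, Beta) and (Gamma, Alpha); at each, neither player gains by switching.

(Beta, Beta) and (Gamma, Alpha)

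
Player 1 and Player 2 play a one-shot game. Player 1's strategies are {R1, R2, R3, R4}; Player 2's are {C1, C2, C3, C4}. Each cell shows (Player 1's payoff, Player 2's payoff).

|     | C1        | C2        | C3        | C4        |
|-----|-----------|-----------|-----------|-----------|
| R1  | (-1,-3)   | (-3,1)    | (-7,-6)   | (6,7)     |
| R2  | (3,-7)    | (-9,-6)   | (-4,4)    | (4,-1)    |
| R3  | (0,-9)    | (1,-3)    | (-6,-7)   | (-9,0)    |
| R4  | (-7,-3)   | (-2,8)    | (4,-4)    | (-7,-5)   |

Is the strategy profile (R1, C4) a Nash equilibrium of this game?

Yes

Holding Player 2 at C4: Player 1 gets 6 from R1, versus 4 from R2, -9 from R3, -7 from R4. No profitable deviation for Player 1.
Holding Player 1 at R1: Player 2 gets 7 from C4, versus -3 from C1, 1 from C2, -6 from C3. No profitable deviation for Player 2 either.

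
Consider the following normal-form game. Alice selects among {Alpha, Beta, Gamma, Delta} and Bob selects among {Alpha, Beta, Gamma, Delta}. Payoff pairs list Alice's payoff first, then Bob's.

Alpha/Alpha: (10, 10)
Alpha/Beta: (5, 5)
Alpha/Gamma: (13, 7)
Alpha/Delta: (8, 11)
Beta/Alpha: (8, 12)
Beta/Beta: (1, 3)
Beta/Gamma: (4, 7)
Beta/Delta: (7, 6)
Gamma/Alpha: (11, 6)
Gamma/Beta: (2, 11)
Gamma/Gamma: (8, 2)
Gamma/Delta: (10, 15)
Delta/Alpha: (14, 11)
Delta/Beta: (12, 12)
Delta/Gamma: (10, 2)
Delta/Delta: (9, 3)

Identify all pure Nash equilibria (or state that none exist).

Check mutual best responses: a cell is a NE iff neither player can gain by unilaterally deviating.
Alice's best responses — vs Alpha: Delta (payoff 14); vs Beta: Delta (payoff 12); vs Gamma: Alpha (payoff 13); vs Delta: Gamma (payoff 10).
Bob's best responses — vs Alpha: Delta (payoff 11); vs Beta: Alpha (payoff 12); vs Gamma: Delta (payoff 15); vs Delta: Beta (payoff 12).
Mutual best responses occur at (Gamma, Delta) and (Delta, Beta); at each, neither player gains by switching.

(Gamma, Delta) and (Delta, Beta)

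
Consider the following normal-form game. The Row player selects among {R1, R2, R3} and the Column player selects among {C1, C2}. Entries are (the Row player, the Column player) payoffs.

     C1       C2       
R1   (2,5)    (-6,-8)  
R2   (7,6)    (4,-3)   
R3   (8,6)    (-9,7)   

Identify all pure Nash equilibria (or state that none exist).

Find each player's best response to every opponent strategy; NE are the intersections.
The Row player's best responses — vs C1: R3 (payoff 8); vs C2: R2 (payoff 4).
The Column player's best responses — vs R1: C1 (payoff 5); vs R2: C1 (payoff 6); vs R3: C2 (payoff 7).
No cell has both players best-responding. For instance, the Row player's best reply to C2 is R2, but against R2 the Column player prefers C1 over C2.

No pure-strategy Nash equilibrium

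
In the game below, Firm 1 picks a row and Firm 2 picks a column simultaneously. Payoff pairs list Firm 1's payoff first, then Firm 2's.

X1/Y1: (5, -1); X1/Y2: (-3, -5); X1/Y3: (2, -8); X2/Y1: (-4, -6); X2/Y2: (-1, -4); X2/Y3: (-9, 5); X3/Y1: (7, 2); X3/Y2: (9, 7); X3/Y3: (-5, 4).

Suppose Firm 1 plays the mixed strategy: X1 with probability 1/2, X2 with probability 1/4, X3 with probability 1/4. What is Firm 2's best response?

Firm 2's best reply maximizes expected payoff against the mix.
Y1: (1/2)·(-1) + (1/4)·(-6) + (1/4)·2 = -3/2
Y2: (1/2)·(-5) + (1/4)·(-4) + (1/4)·7 = -7/4
Y3: (1/2)·(-8) + (1/4)·5 + (1/4)·4 = -7/4
Highest expected payoff is -3/2, from Y1.

Y1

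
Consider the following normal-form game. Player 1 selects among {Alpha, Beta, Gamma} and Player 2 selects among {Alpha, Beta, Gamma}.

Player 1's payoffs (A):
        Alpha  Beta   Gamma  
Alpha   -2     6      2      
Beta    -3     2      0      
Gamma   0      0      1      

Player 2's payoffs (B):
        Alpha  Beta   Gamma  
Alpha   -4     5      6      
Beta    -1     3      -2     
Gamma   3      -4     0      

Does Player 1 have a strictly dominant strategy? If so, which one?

None

Check whether one of Player 1's strategies beats all alternatives regardless of what the opponent does.
Alpha is not dominant: against Alpha, Gamma gives 0 > -2.
Beta is not dominant: against Alpha, Alpha gives -2 > -3.
Gamma is not dominant: against Beta, Alpha gives 6 > 0.
No single strategy is best against every opponent action.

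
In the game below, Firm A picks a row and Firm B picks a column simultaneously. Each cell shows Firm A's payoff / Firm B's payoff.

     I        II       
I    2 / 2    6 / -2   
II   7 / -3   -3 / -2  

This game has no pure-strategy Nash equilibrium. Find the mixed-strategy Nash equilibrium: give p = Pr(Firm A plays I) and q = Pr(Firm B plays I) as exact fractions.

Each player's mixing probability is pinned down by making the *other* player indifferent.
Firm B indifferent between I and II: p·2 + (1−p)·(-3) = p·(-2) + (1−p)·(-2) ⟹ (-3) + 5p = (-2) + 0p ⟹ p = 1/5.
Firm A indifferent between I and II: q·2 + (1−q)·6 = q·7 + (1−q)·(-3) ⟹ 6 + (-4)q = (-3) + 10q ⟹ q = 9/14.

p = 1/5, q = 9/14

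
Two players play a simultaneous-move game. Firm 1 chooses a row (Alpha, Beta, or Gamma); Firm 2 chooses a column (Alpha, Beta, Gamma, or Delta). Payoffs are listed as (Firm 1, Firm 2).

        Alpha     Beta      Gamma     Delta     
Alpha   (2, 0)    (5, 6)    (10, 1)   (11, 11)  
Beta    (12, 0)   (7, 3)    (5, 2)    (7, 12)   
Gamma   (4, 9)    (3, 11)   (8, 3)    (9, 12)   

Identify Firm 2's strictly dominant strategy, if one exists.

Delta

Check whether one of Firm 2's strategies beats all alternatives regardless of what the opponent does.
Delta strictly dominates: vs Alpha: 11 > each of {0, 6, 1}; vs Beta: 12 > each of {0, 3, 2}; vs Gamma: 12 > each of {9, 11, 3}.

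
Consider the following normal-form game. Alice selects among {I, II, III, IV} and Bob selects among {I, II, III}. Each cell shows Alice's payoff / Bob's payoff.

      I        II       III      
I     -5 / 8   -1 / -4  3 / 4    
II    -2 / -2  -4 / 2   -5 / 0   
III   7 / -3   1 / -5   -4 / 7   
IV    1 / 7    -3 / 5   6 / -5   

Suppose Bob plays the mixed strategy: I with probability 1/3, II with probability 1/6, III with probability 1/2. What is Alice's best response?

IV

Compute Alice's expected payoff from each pure strategy against the given mix.
I: (1/3)·(-5) + (1/6)·(-1) + (1/2)·3 = -1/3
II: (1/3)·(-2) + (1/6)·(-4) + (1/2)·(-5) = -23/6
III: (1/3)·7 + (1/6)·1 + (1/2)·(-4) = 1/2
IV: (1/3)·1 + (1/6)·(-3) + (1/2)·6 = 17/6
Highest expected payoff is 17/6, from IV.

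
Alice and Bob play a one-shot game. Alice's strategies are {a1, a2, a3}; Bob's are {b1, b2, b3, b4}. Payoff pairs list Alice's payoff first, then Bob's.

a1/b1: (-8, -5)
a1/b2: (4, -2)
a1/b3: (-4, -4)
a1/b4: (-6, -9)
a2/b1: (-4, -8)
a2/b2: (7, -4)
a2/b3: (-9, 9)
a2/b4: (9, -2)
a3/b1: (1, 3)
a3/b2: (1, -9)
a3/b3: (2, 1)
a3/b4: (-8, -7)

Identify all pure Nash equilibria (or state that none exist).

(a3, b1)

Check mutual best responses: a cell is a NE iff neither player can gain by unilaterally deviating.
Alice's best responses — vs b1: a3 (payoff 1); vs b2: a2 (payoff 7); vs b3: a3 (payoff 2); vs b4: a2 (payoff 9).
Bob's best responses — vs a1: b2 (payoff -2); vs a2: b3 (payoff 9); vs a3: b1 (payoff 3).
The only mutual best response is (a3, b1); neither player gains by switching there.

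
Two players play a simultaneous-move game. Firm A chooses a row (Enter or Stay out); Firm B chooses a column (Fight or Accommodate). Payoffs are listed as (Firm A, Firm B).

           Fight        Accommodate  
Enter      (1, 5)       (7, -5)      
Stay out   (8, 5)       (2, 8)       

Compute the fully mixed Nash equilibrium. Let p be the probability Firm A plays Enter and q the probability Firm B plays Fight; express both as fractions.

p = 3/13, q = 5/12

Each player's mixing probability is pinned down by making the *other* player indifferent.
Firm B indifferent between Fight and Accommodate: p·5 + (1−p)·5 = p·(-5) + (1−p)·8 ⟹ 5 + 0p = 8 + (-13)p ⟹ p = 3/13.
Firm A indifferent between Enter and Stay out: q·1 + (1−q)·7 = q·8 + (1−q)·2 ⟹ 7 + (-6)q = 2 + 6q ⟹ q = 5/12.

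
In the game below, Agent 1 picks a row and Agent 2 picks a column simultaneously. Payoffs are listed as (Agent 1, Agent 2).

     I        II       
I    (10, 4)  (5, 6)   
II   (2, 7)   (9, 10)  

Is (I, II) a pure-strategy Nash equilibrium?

Holding Agent 2 at II: Agent 1 gets 5 from I but could get 9 by switching to II. Agent 1 has a profitable deviation.

No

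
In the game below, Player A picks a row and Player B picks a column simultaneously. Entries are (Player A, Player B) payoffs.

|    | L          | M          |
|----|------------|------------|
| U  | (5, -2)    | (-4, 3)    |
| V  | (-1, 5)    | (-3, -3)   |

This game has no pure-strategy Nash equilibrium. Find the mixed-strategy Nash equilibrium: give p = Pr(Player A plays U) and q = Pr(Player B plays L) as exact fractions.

In a mixed NE each player is indifferent between their pure strategies, so the opponent's mix sets the indifference.
Player B indifferent between L and M: p·(-2) + (1−p)·5 = p·3 + (1−p)·(-3) ⟹ 5 + (-7)p = (-3) + 6p ⟹ p = 8/13.
Player A indifferent between U and V: q·5 + (1−q)·(-4) = q·(-1) + (1−q)·(-3) ⟹ (-4) + 9q = (-3) + 2q ⟹ q = 1/7.

p = 8/13, q = 1/7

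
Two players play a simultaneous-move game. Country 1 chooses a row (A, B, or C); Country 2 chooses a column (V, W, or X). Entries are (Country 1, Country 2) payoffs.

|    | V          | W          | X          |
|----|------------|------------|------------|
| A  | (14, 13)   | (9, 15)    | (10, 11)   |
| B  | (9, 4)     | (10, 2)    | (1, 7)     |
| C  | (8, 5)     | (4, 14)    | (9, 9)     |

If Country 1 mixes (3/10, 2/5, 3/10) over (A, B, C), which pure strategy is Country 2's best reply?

Country 2's best reply maximizes expected payoff against the mix.
V: (3/10)·13 + (2/5)·4 + (3/10)·5 = 7
W: (3/10)·15 + (2/5)·2 + (3/10)·14 = 19/2
X: (3/10)·11 + (2/5)·7 + (3/10)·9 = 44/5
Highest expected payoff is 19/2, from W.

W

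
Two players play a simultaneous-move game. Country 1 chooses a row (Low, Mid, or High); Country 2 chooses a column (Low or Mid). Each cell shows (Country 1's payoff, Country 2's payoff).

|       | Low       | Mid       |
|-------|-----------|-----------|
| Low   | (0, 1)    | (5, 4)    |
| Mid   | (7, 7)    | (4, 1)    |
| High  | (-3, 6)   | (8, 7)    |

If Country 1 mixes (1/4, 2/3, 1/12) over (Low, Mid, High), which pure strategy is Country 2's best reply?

Low

Compute Country 2's expected payoff from each pure strategy against the given mix.
Low: (1/4)·1 + (2/3)·7 + (1/12)·6 = 65/12
Mid: (1/4)·4 + (2/3)·1 + (1/12)·7 = 9/4
Highest expected payoff is 65/12, from Low.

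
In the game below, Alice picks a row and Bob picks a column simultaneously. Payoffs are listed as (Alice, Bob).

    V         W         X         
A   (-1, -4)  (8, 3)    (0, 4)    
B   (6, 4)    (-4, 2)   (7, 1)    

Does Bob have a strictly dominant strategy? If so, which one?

None

Check whether one of Bob's strategies beats all alternatives regardless of what the opponent does.
V is not dominant: against A, W gives 3 > -4.
W is not dominant: against A, X gives 4 > 3.
X is not dominant: against B, V gives 4 > 1.
No single strategy is best against every opponent action.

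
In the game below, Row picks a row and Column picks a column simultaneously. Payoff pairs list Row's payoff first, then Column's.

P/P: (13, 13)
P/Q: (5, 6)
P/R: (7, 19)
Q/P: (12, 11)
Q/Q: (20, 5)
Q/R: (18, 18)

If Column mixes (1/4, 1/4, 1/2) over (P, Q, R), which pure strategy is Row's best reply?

Row's best reply maximizes expected payoff against the mix.
P: (1/4)·13 + (1/4)·5 + (1/2)·7 = 8
Q: (1/4)·12 + (1/4)·20 + (1/2)·18 = 17
Highest expected payoff is 17, from Q.

Q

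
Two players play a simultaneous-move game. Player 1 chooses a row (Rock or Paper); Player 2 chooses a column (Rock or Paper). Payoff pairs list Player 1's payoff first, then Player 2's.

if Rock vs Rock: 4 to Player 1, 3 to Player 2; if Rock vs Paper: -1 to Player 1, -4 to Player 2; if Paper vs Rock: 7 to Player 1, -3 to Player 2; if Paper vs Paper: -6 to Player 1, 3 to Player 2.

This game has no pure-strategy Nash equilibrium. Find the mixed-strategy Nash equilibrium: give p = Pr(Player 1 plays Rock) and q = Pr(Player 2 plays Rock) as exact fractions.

p = 6/13, q = 5/8

In a mixed NE each player is indifferent between their pure strategies, so the opponent's mix sets the indifference.
Player 2 indifferent between Rock and Paper: p·3 + (1−p)·(-3) = p·(-4) + (1−p)·3 ⟹ (-3) + 6p = 3 + (-7)p ⟹ p = 6/13.
Player 1 indifferent between Rock and Paper: q·4 + (1−q)·(-1) = q·7 + (1−q)·(-6) ⟹ (-1) + 5q = (-6) + 13q ⟹ q = 5/8.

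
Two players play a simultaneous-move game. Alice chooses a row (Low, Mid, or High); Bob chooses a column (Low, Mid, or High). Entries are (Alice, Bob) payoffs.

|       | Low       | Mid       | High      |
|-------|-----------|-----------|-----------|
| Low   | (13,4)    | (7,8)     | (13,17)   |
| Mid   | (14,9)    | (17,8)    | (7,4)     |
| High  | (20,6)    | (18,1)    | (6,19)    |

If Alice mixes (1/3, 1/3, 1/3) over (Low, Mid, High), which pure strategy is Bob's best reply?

High

Bob's best reply maximizes expected payoff against the mix.
Low: (1/3)·4 + (1/3)·9 + (1/3)·6 = 19/3
Mid: (1/3)·8 + (1/3)·8 + (1/3)·1 = 17/3
High: (1/3)·17 + (1/3)·4 + (1/3)·19 = 40/3
Highest expected payoff is 40/3, from High.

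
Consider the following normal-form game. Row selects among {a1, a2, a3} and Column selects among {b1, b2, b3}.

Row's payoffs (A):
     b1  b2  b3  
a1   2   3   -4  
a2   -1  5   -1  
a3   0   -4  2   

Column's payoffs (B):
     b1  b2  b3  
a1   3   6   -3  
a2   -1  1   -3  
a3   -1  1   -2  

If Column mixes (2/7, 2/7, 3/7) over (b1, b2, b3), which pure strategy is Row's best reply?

Compute Row's expected payoff from each pure strategy against the given mix.
a1: (2/7)·2 + (2/7)·3 + (3/7)·(-4) = -2/7
a2: (2/7)·(-1) + (2/7)·5 + (3/7)·(-1) = 5/7
a3: (2/7)·0 + (2/7)·(-4) + (3/7)·2 = -2/7
Highest expected payoff is 5/7, from a2.

a2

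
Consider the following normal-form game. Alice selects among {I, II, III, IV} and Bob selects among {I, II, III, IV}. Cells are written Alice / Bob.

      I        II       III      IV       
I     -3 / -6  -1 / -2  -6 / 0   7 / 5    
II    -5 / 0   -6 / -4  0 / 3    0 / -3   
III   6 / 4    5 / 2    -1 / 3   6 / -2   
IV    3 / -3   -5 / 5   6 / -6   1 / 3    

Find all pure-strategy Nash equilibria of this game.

(I, IV) and (III, I)

Check mutual best responses: a cell is a NE iff neither player can gain by unilaterally deviating.
Alice's best responses — vs I: III (payoff 6); vs II: III (payoff 5); vs III: IV (payoff 6); vs IV: I (payoff 7).
Bob's best responses — vs I: IV (payoff 5); vs II: III (payoff 3); vs III: I (payoff 4); vs IV: II (payoff 5).
Mutual best responses occur at (I, IV) and (III, I); at each, neither player gains by switching.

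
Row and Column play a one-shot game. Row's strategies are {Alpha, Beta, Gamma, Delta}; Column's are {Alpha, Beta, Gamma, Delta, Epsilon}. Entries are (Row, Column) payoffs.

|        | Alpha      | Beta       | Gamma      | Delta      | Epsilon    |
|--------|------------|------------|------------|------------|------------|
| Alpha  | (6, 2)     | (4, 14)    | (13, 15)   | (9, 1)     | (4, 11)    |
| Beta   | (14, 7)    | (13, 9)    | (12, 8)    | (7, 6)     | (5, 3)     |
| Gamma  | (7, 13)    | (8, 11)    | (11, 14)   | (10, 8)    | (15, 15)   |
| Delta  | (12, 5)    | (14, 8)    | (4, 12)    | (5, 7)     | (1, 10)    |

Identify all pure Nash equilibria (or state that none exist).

(Alpha, Gamma) and (Gamma, Epsilon)

Find each player's best response to every opponent strategy; NE are the intersections.
Row's best responses — vs Alpha: Beta (payoff 14); vs Beta: Delta (payoff 14); vs Gamma: Alpha (payoff 13); vs Delta: Gamma (payoff 10); vs Epsilon: Gamma (payoff 15).
Column's best responses — vs Alpha: Gamma (payoff 15); vs Beta: Beta (payoff 9); vs Gamma: Epsilon (payoff 15); vs Delta: Gamma (payoff 12).
Mutual best responses occur at (Alpha, Gamma) and (Gamma, Epsilon); at each, neither player gains by switching.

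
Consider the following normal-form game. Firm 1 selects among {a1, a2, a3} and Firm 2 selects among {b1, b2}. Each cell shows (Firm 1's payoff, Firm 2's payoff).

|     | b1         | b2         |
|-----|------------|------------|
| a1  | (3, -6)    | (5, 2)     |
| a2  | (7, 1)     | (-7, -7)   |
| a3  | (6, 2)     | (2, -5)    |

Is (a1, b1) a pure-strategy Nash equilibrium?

Holding Firm 2 at b1: Firm 1 gets 3 from a1 but could get 7 by switching to a2. Firm 1 has a profitable deviation.

No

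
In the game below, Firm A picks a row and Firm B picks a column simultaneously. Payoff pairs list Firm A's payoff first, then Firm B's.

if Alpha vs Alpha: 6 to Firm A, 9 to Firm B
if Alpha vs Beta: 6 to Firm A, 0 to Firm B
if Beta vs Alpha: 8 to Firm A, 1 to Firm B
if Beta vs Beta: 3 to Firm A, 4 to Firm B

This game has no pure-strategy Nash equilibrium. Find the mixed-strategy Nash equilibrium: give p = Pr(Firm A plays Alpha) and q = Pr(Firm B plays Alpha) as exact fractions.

p = 1/4, q = 3/5

In a mixed NE each player is indifferent between their pure strategies, so the opponent's mix sets the indifference.
Firm B indifferent between Alpha and Beta: p·9 + (1−p)·1 = p·0 + (1−p)·4 ⟹ 1 + 8p = 4 + (-4)p ⟹ p = 1/4.
Firm A indifferent between Alpha and Beta: q·6 + (1−q)·6 = q·8 + (1−q)·3 ⟹ 6 + 0q = 3 + 5q ⟹ q = 3/5.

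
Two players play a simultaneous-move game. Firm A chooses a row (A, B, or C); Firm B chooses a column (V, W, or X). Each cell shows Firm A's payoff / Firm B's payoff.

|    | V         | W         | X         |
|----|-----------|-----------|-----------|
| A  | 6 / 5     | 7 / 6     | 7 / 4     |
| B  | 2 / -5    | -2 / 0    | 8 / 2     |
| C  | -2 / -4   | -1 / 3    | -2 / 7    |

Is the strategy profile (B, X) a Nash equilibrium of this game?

Holding Firm B at X: Firm A gets 8 from B, versus 7 from A, -2 from C. No profitable deviation for Firm A.
Holding Firm A at B: Firm B gets 2 from X, versus -5 from V, 0 from W. No profitable deviation for Firm B either.

Yes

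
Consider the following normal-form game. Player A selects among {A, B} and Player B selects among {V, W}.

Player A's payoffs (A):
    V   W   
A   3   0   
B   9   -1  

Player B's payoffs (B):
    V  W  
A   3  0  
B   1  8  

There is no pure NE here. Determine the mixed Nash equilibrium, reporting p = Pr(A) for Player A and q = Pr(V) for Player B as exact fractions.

p = 7/10, q = 1/7

In a mixed NE each player is indifferent between their pure strategies, so the opponent's mix sets the indifference.
Player B indifferent between V and W: p·3 + (1−p)·1 = p·0 + (1−p)·8 ⟹ 1 + 2p = 8 + (-8)p ⟹ p = 7/10.
Player A indifferent between A and B: q·3 + (1−q)·0 = q·9 + (1−q)·(-1) ⟹ 0 + 3q = (-1) + 10q ⟹ q = 1/7.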